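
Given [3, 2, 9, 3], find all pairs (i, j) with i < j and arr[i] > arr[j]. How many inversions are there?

Finding inversions in [3, 2, 9, 3]:

(0, 1): arr[0]=3 > arr[1]=2
(2, 3): arr[2]=9 > arr[3]=3

Total inversions: 2

The array has 2 inversion(s): (0,1), (2,3). Each pair (i,j) satisfies i < j and arr[i] > arr[j].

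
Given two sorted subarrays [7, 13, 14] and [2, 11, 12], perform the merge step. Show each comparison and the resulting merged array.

Merging process:

Compare 7 vs 2: take 2 from right. Merged: [2]
Compare 7 vs 11: take 7 from left. Merged: [2, 7]
Compare 13 vs 11: take 11 from right. Merged: [2, 7, 11]
Compare 13 vs 12: take 12 from right. Merged: [2, 7, 11, 12]
Append remaining from left: [13, 14]. Merged: [2, 7, 11, 12, 13, 14]

Final merged array: [2, 7, 11, 12, 13, 14]
Total comparisons: 4

The merged array is [2, 7, 11, 12, 13, 14], requiring 4 comparisons. The merge step runs in O(n) time where n is the total number of elements.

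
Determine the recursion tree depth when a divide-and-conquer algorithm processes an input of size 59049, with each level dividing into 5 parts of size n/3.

For divide and conquer with division factor 3:

Problem sizes at each level:
Level 0: 59049
Level 1: 19683
Level 2: 6561
Level 3: 2187
Level 4: 729
Level 5: 243
Level 6: 81
Level 7: 27
Level 8: 9
Level 9: 3
Level 10: 1

The root is level 0 and the size-1 base case is level 10 (the tree spans levels 0 through 10, i.e. 11 levels counting the root), so the depth is the number of divisions: log_3(59049) = 10

The recursion tree depth is log_3(59049) = 10. At each level, the problem size is divided by 3, so it takes 10 divisions to reduce to a base case of size 1. The algorithm makes 5 recursive calls at each level.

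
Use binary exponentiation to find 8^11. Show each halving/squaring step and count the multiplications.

Computing 8^11 by squaring (build up from 8^1; each line after the first costs one multiplication):

8^1 = 8
8^2 = (8^1)^2 = 8^2 = 64
8^4 = (8^2)^2 = 64^2 = 4096
8^5 = 8 * 8^4 = 8 * 4096 = 32768
8^10 = (8^5)^2 = 32768^2 = 1073741824
8^11 = 8 * 8^10 = 8 * 1073741824 = 8589934592

Result: 8589934592
Multiplications needed: 5 (5 lines after 8^1)

8^11 = 8589934592. Using exponentiation by squaring, this requires 5 multiplications. The key idea: if the exponent is even, square the half-power; if odd, multiply by the base once.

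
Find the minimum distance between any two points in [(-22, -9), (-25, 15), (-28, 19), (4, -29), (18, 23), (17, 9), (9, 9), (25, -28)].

Computing all pairwise distances among 8 points:

d((-22, -9), (-25, 15)) = 24.1868
d((-22, -9), (-28, 19)) = 28.6356
d((-22, -9), (4, -29)) = 32.8024
d((-22, -9), (18, 23)) = 51.225
d((-22, -9), (17, 9)) = 42.9535
d((-22, -9), (9, 9)) = 35.8469
d((-22, -9), (25, -28)) = 50.6952
d((-25, 15), (-28, 19)) = 5.0 <-- minimum
d((-25, 15), (4, -29)) = 52.6972
d((-25, 15), (18, 23)) = 43.7379
d((-25, 15), (17, 9)) = 42.4264
d((-25, 15), (9, 9)) = 34.5254
d((-25, 15), (25, -28)) = 65.9469
d((-28, 19), (4, -29)) = 57.6888
d((-28, 19), (18, 23)) = 46.1736
d((-28, 19), (17, 9)) = 46.0977
d((-28, 19), (9, 9)) = 38.3275
d((-28, 19), (25, -28)) = 70.8378
d((4, -29), (18, 23)) = 53.8516
d((4, -29), (17, 9)) = 40.1622
d((4, -29), (9, 9)) = 38.3275
d((4, -29), (25, -28)) = 21.0238
d((18, 23), (17, 9)) = 14.0357
d((18, 23), (9, 9)) = 16.6433
d((18, 23), (25, -28)) = 51.4782
d((17, 9), (9, 9)) = 8.0
d((17, 9), (25, -28)) = 37.855
d((9, 9), (25, -28)) = 40.3113

Closest pair: (-25, 15) and (-28, 19) with distance 5.0

The closest pair is (-25, 15) and (-28, 19) with Euclidean distance 5.0. For 8 points, brute-force pairwise comparison is shown above. For large n, the divide-and-conquer algorithm (sort by x, recurse on halves, check the dividing strip) achieves O(n log n).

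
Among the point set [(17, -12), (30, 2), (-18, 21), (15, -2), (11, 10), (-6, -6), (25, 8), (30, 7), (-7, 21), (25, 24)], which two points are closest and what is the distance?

Computing all pairwise distances among 10 points:

d((17, -12), (30, 2)) = 19.105
d((17, -12), (-18, 21)) = 48.1041
d((17, -12), (15, -2)) = 10.198
d((17, -12), (11, 10)) = 22.8035
d((17, -12), (-6, -6)) = 23.7697
d((17, -12), (25, 8)) = 21.5407
d((17, -12), (30, 7)) = 23.0217
d((17, -12), (-7, 21)) = 40.8044
d((17, -12), (25, 24)) = 36.8782
d((30, 2), (-18, 21)) = 51.6236
d((30, 2), (15, -2)) = 15.5242
d((30, 2), (11, 10)) = 20.6155
d((30, 2), (-6, -6)) = 36.8782
d((30, 2), (25, 8)) = 7.8102
d((30, 2), (30, 7)) = 5.0 <-- minimum
d((30, 2), (-7, 21)) = 41.5933
d((30, 2), (25, 24)) = 22.561
d((-18, 21), (15, -2)) = 40.2244
d((-18, 21), (11, 10)) = 31.0161
d((-18, 21), (-6, -6)) = 29.5466
d((-18, 21), (25, 8)) = 44.9222
d((-18, 21), (30, 7)) = 50.0
d((-18, 21), (-7, 21)) = 11.0
d((-18, 21), (25, 24)) = 43.1045
d((15, -2), (11, 10)) = 12.6491
d((15, -2), (-6, -6)) = 21.3776
d((15, -2), (25, 8)) = 14.1421
d((15, -2), (30, 7)) = 17.4929
d((15, -2), (-7, 21)) = 31.8277
d((15, -2), (25, 24)) = 27.8568
d((11, 10), (-6, -6)) = 23.3452
d((11, 10), (25, 8)) = 14.1421
d((11, 10), (30, 7)) = 19.2354
d((11, 10), (-7, 21)) = 21.095
d((11, 10), (25, 24)) = 19.799
d((-6, -6), (25, 8)) = 34.0147
d((-6, -6), (30, 7)) = 38.2753
d((-6, -6), (-7, 21)) = 27.0185
d((-6, -6), (25, 24)) = 43.1393
d((25, 8), (30, 7)) = 5.099
d((25, 8), (-7, 21)) = 34.5398
d((25, 8), (25, 24)) = 16.0
d((30, 7), (-7, 21)) = 39.5601
d((30, 7), (25, 24)) = 17.72
d((-7, 21), (25, 24)) = 32.1403

Closest pair: (30, 2) and (30, 7) with distance 5.0

The closest pair is (30, 2) and (30, 7) with Euclidean distance 5.0. For 10 points, brute-force pairwise comparison is shown above. For large n, the divide-and-conquer algorithm (sort by x, recurse on halves, check the dividing strip) achieves O(n log n).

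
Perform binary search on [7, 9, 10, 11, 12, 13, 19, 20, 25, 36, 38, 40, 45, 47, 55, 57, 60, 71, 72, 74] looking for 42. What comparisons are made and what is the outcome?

Binary search for 42 in [7, 9, 10, 11, 12, 13, 19, 20, 25, 36, 38, 40, 45, 47, 55, 57, 60, 71, 72, 74]:

lo=0, hi=19, mid=9, arr[mid]=36 -> 36 < 42, search right half
lo=10, hi=19, mid=14, arr[mid]=55 -> 55 > 42, search left half
lo=10, hi=13, mid=11, arr[mid]=40 -> 40 < 42, search right half
lo=12, hi=13, mid=12, arr[mid]=45 -> 45 > 42, search left half
lo=12 > hi=11, target 42 not found

Binary search determines that 42 is not in the array after 4 comparisons. The search space was exhausted without finding the target.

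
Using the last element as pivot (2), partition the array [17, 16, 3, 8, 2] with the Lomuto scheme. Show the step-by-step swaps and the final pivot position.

Lomuto partition with pivot = 2:

Initial array: [17, 16, 3, 8, 2]

arr[0]=17 > 2: no swap
arr[1]=16 > 2: no swap
arr[2]=3 > 2: no swap
arr[3]=8 > 2: no swap

Place pivot at position 0: [2, 16, 3, 8, 17]
Pivot position: 0

After partitioning with pivot 2, the array becomes [2, 16, 3, 8, 17]. The pivot is placed at index 0. All elements to the left of the pivot are <= 2, and all elements to the right are > 2.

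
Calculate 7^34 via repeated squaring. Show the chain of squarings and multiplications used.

Computing 7^34 by squaring (build up from 7^1; each line after the first costs one multiplication):

7^1 = 7
7^2 = (7^1)^2 = 7^2 = 49
7^4 = (7^2)^2 = 49^2 = 2401
7^8 = (7^4)^2 = 2401^2 = 5764801
7^16 = (7^8)^2 = 5764801^2 = 33232930569601
7^17 = 7 * 7^16 = 7 * 33232930569601 = 232630513987207
7^34 = (7^17)^2 = 232630513987207^2 = 54116956037952111668959660849

Result: 54116956037952111668959660849
Multiplications needed: 6 (6 lines after 7^1)

7^34 = 54116956037952111668959660849. Using exponentiation by squaring, this requires 6 multiplications. The key idea: if the exponent is even, square the half-power; if odd, multiply by the base once.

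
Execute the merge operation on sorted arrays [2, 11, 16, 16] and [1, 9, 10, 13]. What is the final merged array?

Merging process:

Compare 2 vs 1: take 1 from right. Merged: [1]
Compare 2 vs 9: take 2 from left. Merged: [1, 2]
Compare 11 vs 9: take 9 from right. Merged: [1, 2, 9]
Compare 11 vs 10: take 10 from right. Merged: [1, 2, 9, 10]
Compare 11 vs 13: take 11 from left. Merged: [1, 2, 9, 10, 11]
Compare 16 vs 13: take 13 from right. Merged: [1, 2, 9, 10, 11, 13]
Append remaining from left: [16, 16]. Merged: [1, 2, 9, 10, 11, 13, 16, 16]

Final merged array: [1, 2, 9, 10, 11, 13, 16, 16]
Total comparisons: 6

The merged array is [1, 2, 9, 10, 11, 13, 16, 16], requiring 6 comparisons. The merge step runs in O(n) time where n is the total number of elements.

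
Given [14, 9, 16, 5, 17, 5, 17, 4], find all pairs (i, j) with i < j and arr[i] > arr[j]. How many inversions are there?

Finding inversions in [14, 9, 16, 5, 17, 5, 17, 4]:

(0, 1): arr[0]=14 > arr[1]=9
(0, 3): arr[0]=14 > arr[3]=5
(0, 5): arr[0]=14 > arr[5]=5
(0, 7): arr[0]=14 > arr[7]=4
(1, 3): arr[1]=9 > arr[3]=5
(1, 5): arr[1]=9 > arr[5]=5
(1, 7): arr[1]=9 > arr[7]=4
(2, 3): arr[2]=16 > arr[3]=5
(2, 5): arr[2]=16 > arr[5]=5
(2, 7): arr[2]=16 > arr[7]=4
(3, 7): arr[3]=5 > arr[7]=4
(4, 5): arr[4]=17 > arr[5]=5
(4, 7): arr[4]=17 > arr[7]=4
(5, 7): arr[5]=5 > arr[7]=4
(6, 7): arr[6]=17 > arr[7]=4

Total inversions: 15

The array has 15 inversion(s): (0,1), (0,3), (0,5), (0,7), (1,3), (1,5), (1,7), (2,3), (2,5), (2,7), (3,7), (4,5), (4,7), (5,7), (6,7). Each pair (i,j) satisfies i < j and arr[i] > arr[j].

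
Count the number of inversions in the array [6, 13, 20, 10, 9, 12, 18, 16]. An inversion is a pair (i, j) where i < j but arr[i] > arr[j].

Finding inversions in [6, 13, 20, 10, 9, 12, 18, 16]:

(1, 3): arr[1]=13 > arr[3]=10
(1, 4): arr[1]=13 > arr[4]=9
(1, 5): arr[1]=13 > arr[5]=12
(2, 3): arr[2]=20 > arr[3]=10
(2, 4): arr[2]=20 > arr[4]=9
(2, 5): arr[2]=20 > arr[5]=12
(2, 6): arr[2]=20 > arr[6]=18
(2, 7): arr[2]=20 > arr[7]=16
(3, 4): arr[3]=10 > arr[4]=9
(6, 7): arr[6]=18 > arr[7]=16

Total inversions: 10

The array has 10 inversion(s): (1,3), (1,4), (1,5), (2,3), (2,4), (2,5), (2,6), (2,7), (3,4), (6,7). Each pair (i,j) satisfies i < j and arr[i] > arr[j].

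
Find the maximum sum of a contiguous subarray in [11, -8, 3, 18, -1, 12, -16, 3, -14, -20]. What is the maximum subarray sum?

Using Kadane's algorithm on [11, -8, 3, 18, -1, 12, -16, 3, -14, -20]:

Scanning through the array:
Position 1 (value -8): max_ending_here = 3, max_so_far = 11
Position 2 (value 3): max_ending_here = 6, max_so_far = 11
Position 3 (value 18): max_ending_here = 24, max_so_far = 24
Position 4 (value -1): max_ending_here = 23, max_so_far = 24
Position 5 (value 12): max_ending_here = 35, max_so_far = 35
Position 6 (value -16): max_ending_here = 19, max_so_far = 35
Position 7 (value 3): max_ending_here = 22, max_so_far = 35
Position 8 (value -14): max_ending_here = 8, max_so_far = 35
Position 9 (value -20): max_ending_here = -12, max_so_far = 35

Maximum subarray: [11, -8, 3, 18, -1, 12]
Maximum sum: 35

The maximum subarray is [11, -8, 3, 18, -1, 12] with sum 35. This subarray runs from index 0 to index 5.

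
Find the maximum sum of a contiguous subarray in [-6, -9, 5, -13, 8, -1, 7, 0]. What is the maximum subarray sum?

Using Kadane's algorithm on [-6, -9, 5, -13, 8, -1, 7, 0]:

Scanning through the array:
Position 1 (value -9): max_ending_here = -9, max_so_far = -6
Position 2 (value 5): max_ending_here = 5, max_so_far = 5
Position 3 (value -13): max_ending_here = -8, max_so_far = 5
Position 4 (value 8): max_ending_here = 8, max_so_far = 8
Position 5 (value -1): max_ending_here = 7, max_so_far = 8
Position 6 (value 7): max_ending_here = 14, max_so_far = 14
Position 7 (value 0): max_ending_here = 14, max_so_far = 14

Maximum subarray: [8, -1, 7]
Maximum sum: 14

The maximum subarray is [8, -1, 7] with sum 14. This subarray runs from index 4 to index 6.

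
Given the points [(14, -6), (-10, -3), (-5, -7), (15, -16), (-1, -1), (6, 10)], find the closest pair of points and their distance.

Computing all pairwise distances among 6 points:

d((14, -6), (-10, -3)) = 24.1868
d((14, -6), (-5, -7)) = 19.0263
d((14, -6), (15, -16)) = 10.0499
d((14, -6), (-1, -1)) = 15.8114
d((14, -6), (6, 10)) = 17.8885
d((-10, -3), (-5, -7)) = 6.4031 <-- minimum
d((-10, -3), (15, -16)) = 28.178
d((-10, -3), (-1, -1)) = 9.2195
d((-10, -3), (6, 10)) = 20.6155
d((-5, -7), (15, -16)) = 21.9317
d((-5, -7), (-1, -1)) = 7.2111
d((-5, -7), (6, 10)) = 20.2485
d((15, -16), (-1, -1)) = 21.9317
d((15, -16), (6, 10)) = 27.5136
d((-1, -1), (6, 10)) = 13.0384

Closest pair: (-10, -3) and (-5, -7) with distance 6.4031

The closest pair is (-10, -3) and (-5, -7) with Euclidean distance 6.4031. For 6 points, brute-force pairwise comparison is shown above. For large n, the divide-and-conquer algorithm (sort by x, recurse on halves, check the dividing strip) achieves O(n log n).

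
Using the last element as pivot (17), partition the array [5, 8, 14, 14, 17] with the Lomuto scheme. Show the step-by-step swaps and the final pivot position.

Lomuto partition with pivot = 17:

Initial array: [5, 8, 14, 14, 17]

arr[0]=5 <= 17: swap with position 0, array becomes [5, 8, 14, 14, 17]
arr[1]=8 <= 17: swap with position 1, array becomes [5, 8, 14, 14, 17]
arr[2]=14 <= 17: swap with position 2, array becomes [5, 8, 14, 14, 17]
arr[3]=14 <= 17: swap with position 3, array becomes [5, 8, 14, 14, 17]

Place pivot at position 4: [5, 8, 14, 14, 17]
Pivot position: 4

After partitioning with pivot 17, the array becomes [5, 8, 14, 14, 17]. The pivot is placed at index 4. All elements to the left of the pivot are <= 17, and all elements to the right are > 17.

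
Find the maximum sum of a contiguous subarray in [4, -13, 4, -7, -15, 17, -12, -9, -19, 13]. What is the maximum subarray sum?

Using Kadane's algorithm on [4, -13, 4, -7, -15, 17, -12, -9, -19, 13]:

Scanning through the array:
Position 1 (value -13): max_ending_here = -9, max_so_far = 4
Position 2 (value 4): max_ending_here = 4, max_so_far = 4
Position 3 (value -7): max_ending_here = -3, max_so_far = 4
Position 4 (value -15): max_ending_here = -15, max_so_far = 4
Position 5 (value 17): max_ending_here = 17, max_so_far = 17
Position 6 (value -12): max_ending_here = 5, max_so_far = 17
Position 7 (value -9): max_ending_here = -4, max_so_far = 17
Position 8 (value -19): max_ending_here = -19, max_so_far = 17
Position 9 (value 13): max_ending_here = 13, max_so_far = 17

Maximum subarray: [17]
Maximum sum: 17

The maximum subarray is [17] with sum 17. This subarray runs from index 5 to index 5.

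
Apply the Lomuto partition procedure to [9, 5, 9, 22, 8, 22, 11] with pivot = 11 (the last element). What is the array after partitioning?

Lomuto partition with pivot = 11:

Initial array: [9, 5, 9, 22, 8, 22, 11]

arr[0]=9 <= 11: swap with position 0, array becomes [9, 5, 9, 22, 8, 22, 11]
arr[1]=5 <= 11: swap with position 1, array becomes [9, 5, 9, 22, 8, 22, 11]
arr[2]=9 <= 11: swap with position 2, array becomes [9, 5, 9, 22, 8, 22, 11]
arr[3]=22 > 11: no swap
arr[4]=8 <= 11: swap with position 3, array becomes [9, 5, 9, 8, 22, 22, 11]
arr[5]=22 > 11: no swap

Place pivot at position 4: [9, 5, 9, 8, 11, 22, 22]
Pivot position: 4

After partitioning with pivot 11, the array becomes [9, 5, 9, 8, 11, 22, 22]. The pivot is placed at index 4. All elements to the left of the pivot are <= 11, and all elements to the right are > 11.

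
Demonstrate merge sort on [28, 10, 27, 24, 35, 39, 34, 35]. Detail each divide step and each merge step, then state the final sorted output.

Merge sort trace:

Split: [28, 10, 27, 24, 35, 39, 34, 35] -> [28, 10, 27, 24] and [35, 39, 34, 35]
  Split: [28, 10, 27, 24] -> [28, 10] and [27, 24]
    Split: [28, 10] -> [28] and [10]
    Merge: [28] + [10] -> [10, 28]
    Split: [27, 24] -> [27] and [24]
    Merge: [27] + [24] -> [24, 27]
  Merge: [10, 28] + [24, 27] -> [10, 24, 27, 28]
  Split: [35, 39, 34, 35] -> [35, 39] and [34, 35]
    Split: [35, 39] -> [35] and [39]
    Merge: [35] + [39] -> [35, 39]
    Split: [34, 35] -> [34] and [35]
    Merge: [34] + [35] -> [34, 35]
  Merge: [35, 39] + [34, 35] -> [34, 35, 35, 39]
Merge: [10, 24, 27, 28] + [34, 35, 35, 39] -> [10, 24, 27, 28, 34, 35, 35, 39]

Final sorted array: [10, 24, 27, 28, 34, 35, 35, 39]

The merge sort proceeds by recursively splitting the array and merging sorted halves.
After all merges, the sorted array is [10, 24, 27, 28, 34, 35, 35, 39].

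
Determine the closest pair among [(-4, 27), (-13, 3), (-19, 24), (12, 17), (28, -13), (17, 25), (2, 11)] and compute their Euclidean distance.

Computing all pairwise distances among 7 points:

d((-4, 27), (-13, 3)) = 25.632
d((-4, 27), (-19, 24)) = 15.2971
d((-4, 27), (12, 17)) = 18.868
d((-4, 27), (28, -13)) = 51.225
d((-4, 27), (17, 25)) = 21.095
d((-4, 27), (2, 11)) = 17.088
d((-13, 3), (-19, 24)) = 21.8403
d((-13, 3), (12, 17)) = 28.6531
d((-13, 3), (28, -13)) = 44.0114
d((-13, 3), (17, 25)) = 37.2022
d((-13, 3), (2, 11)) = 17.0
d((-19, 24), (12, 17)) = 31.7805
d((-19, 24), (28, -13)) = 59.8164
d((-19, 24), (17, 25)) = 36.0139
d((-19, 24), (2, 11)) = 24.6982
d((12, 17), (28, -13)) = 34.0
d((12, 17), (17, 25)) = 9.434 <-- minimum
d((12, 17), (2, 11)) = 11.6619
d((28, -13), (17, 25)) = 39.5601
d((28, -13), (2, 11)) = 35.3836
d((17, 25), (2, 11)) = 20.5183

Closest pair: (12, 17) and (17, 25) with distance 9.434

The closest pair is (12, 17) and (17, 25) with Euclidean distance 9.434. For 7 points, brute-force pairwise comparison is shown above. For large n, the divide-and-conquer algorithm (sort by x, recurse on halves, check the dividing strip) achieves O(n log n).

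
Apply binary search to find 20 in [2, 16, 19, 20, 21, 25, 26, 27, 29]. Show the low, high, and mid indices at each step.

Binary search for 20 in [2, 16, 19, 20, 21, 25, 26, 27, 29]:

lo=0, hi=8, mid=4, arr[mid]=21 -> 21 > 20, search left half
lo=0, hi=3, mid=1, arr[mid]=16 -> 16 < 20, search right half
lo=2, hi=3, mid=2, arr[mid]=19 -> 19 < 20, search right half
lo=3, hi=3, mid=3, arr[mid]=20 -> Found target at index 3!

Binary search finds 20 at index 3 after 4 comparisons. The search repeatedly halves the search space by comparing with the middle element.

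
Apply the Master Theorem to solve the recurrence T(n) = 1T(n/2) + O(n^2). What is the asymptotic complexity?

Master Theorem for T(n) = 1T(n/2) + O(n^2):

a = 1, b = 2, c = 2
log_b(a) = log_2(1) = 0.0000

Case 3: c = 2 > log_2(1) = 0.0000
T(n) = O(n^2) = O(n^2)

For T(n) = 1T(n/2) + O(n^2): log_2(1) = 0.0000. This is Case 3 of the Master Theorem (c > log_b(a), work dominated by root), giving O(n^2).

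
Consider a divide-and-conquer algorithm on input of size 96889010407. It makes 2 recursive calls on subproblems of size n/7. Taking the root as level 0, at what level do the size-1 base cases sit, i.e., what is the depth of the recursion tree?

For divide and conquer with division factor 7:

Problem sizes at each level:
Level 0: 96889010407
Level 1: 13841287201
Level 2: 1977326743
Level 3: 282475249
Level 4: 40353607
Level 5: 5764801
Level 6: 823543
Level 7: 117649
Level 8: 16807
Level 9: 2401
Level 10: 343
Level 11: 49
Level 12: 7
Level 13: 1

The root is level 0 and the size-1 base case is level 13 (the tree spans levels 0 through 13, i.e. 14 levels counting the root), so the depth is the number of divisions: log_7(96889010407) = 13

The recursion tree depth is log_7(96889010407) = 13. At each level, the problem size is divided by 7, so it takes 13 divisions to reduce to a base case of size 1. The algorithm makes 2 recursive calls at each level.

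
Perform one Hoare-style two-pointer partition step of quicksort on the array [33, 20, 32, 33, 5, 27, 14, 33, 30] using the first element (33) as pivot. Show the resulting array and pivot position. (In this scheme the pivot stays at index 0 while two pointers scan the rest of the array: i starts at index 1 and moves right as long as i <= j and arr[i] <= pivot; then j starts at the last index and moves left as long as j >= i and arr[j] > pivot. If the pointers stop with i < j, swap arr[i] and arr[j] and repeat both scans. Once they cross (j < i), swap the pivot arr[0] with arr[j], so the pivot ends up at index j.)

Hoare-style two-pointer partition with pivot = 33:

Initial array: [33, 20, 32, 33, 5, 27, 14, 33, 30]

Pointers start at i = 1, j = 8.
i ends at 9, j ends at 8: the pointers have crossed (j < i), so scanning stops.

Swap pivot arr[0] with arr[8] to place pivot at position 8: [30, 20, 32, 33, 5, 27, 14, 33, 33]
Pivot position: 8

After partitioning with pivot 33, the array becomes [30, 20, 32, 33, 5, 27, 14, 33, 33]. The pivot is placed at index 8. All elements to the left of the pivot are <= 33, and all elements to the right are > 33.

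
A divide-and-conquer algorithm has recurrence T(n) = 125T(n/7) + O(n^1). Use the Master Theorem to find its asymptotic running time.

Master Theorem for T(n) = 125T(n/7) + O(n^1):

a = 125, b = 7, c = 1
log_b(a) = log_7(125) = 2.4813

Case 1: c = 1 < log_7(125) = 2.4813
T(n) = O(n^(log_7 125))

For T(n) = 125T(n/7) + O(n^1): log_7(125) = 2.4813. This is Case 1 of the Master Theorem (c < log_b(a), work dominated by leaves), giving O(n^(log_7 125)).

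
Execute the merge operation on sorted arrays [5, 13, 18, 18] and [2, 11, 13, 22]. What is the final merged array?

Merging process:

Compare 5 vs 2: take 2 from right. Merged: [2]
Compare 5 vs 11: take 5 from left. Merged: [2, 5]
Compare 13 vs 11: take 11 from right. Merged: [2, 5, 11]
Compare 13 vs 13: take 13 from left. Merged: [2, 5, 11, 13]
Compare 18 vs 13: take 13 from right. Merged: [2, 5, 11, 13, 13]
Compare 18 vs 22: take 18 from left. Merged: [2, 5, 11, 13, 13, 18]
Compare 18 vs 22: take 18 from left. Merged: [2, 5, 11, 13, 13, 18, 18]
Append remaining from right: [22]. Merged: [2, 5, 11, 13, 13, 18, 18, 22]

Final merged array: [2, 5, 11, 13, 13, 18, 18, 22]
Total comparisons: 7

The merged array is [2, 5, 11, 13, 13, 18, 18, 22], requiring 7 comparisons. The merge step runs in O(n) time where n is the total number of elements.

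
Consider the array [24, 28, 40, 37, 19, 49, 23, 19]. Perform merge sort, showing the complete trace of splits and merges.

Merge sort trace:

Split: [24, 28, 40, 37, 19, 49, 23, 19] -> [24, 28, 40, 37] and [19, 49, 23, 19]
  Split: [24, 28, 40, 37] -> [24, 28] and [40, 37]
    Split: [24, 28] -> [24] and [28]
    Merge: [24] + [28] -> [24, 28]
    Split: [40, 37] -> [40] and [37]
    Merge: [40] + [37] -> [37, 40]
  Merge: [24, 28] + [37, 40] -> [24, 28, 37, 40]
  Split: [19, 49, 23, 19] -> [19, 49] and [23, 19]
    Split: [19, 49] -> [19] and [49]
    Merge: [19] + [49] -> [19, 49]
    Split: [23, 19] -> [23] and [19]
    Merge: [23] + [19] -> [19, 23]
  Merge: [19, 49] + [19, 23] -> [19, 19, 23, 49]
Merge: [24, 28, 37, 40] + [19, 19, 23, 49] -> [19, 19, 23, 24, 28, 37, 40, 49]

Final sorted array: [19, 19, 23, 24, 28, 37, 40, 49]

The merge sort proceeds by recursively splitting the array and merging sorted halves.
After all merges, the sorted array is [19, 19, 23, 24, 28, 37, 40, 49].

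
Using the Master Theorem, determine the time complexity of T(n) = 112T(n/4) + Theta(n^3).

Master Theorem for T(n) = 112T(n/4) + O(n^3):

a = 112, b = 4, c = 3
log_b(a) = log_4(112) = 3.4037

Case 1: c = 3 < log_4(112) = 3.4037
T(n) = O(n^(log_4 112))

For T(n) = 112T(n/4) + O(n^3): log_4(112) = 3.4037. This is Case 1 of the Master Theorem (c < log_b(a), work dominated by leaves), giving O(n^(log_4 112)).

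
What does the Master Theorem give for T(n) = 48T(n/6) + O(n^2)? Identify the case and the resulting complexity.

Master Theorem for T(n) = 48T(n/6) + O(n^2):

a = 48, b = 6, c = 2
log_b(a) = log_6(48) = 2.1606

Case 1: c = 2 < log_6(48) = 2.1606
T(n) = O(n^(log_6 48))

For T(n) = 48T(n/6) + O(n^2): log_6(48) = 2.1606. This is Case 1 of the Master Theorem (c < log_b(a), work dominated by leaves), giving O(n^(log_6 48)).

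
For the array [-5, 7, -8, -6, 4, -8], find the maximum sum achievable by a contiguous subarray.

Using Kadane's algorithm on [-5, 7, -8, -6, 4, -8]:

Scanning through the array:
Position 1 (value 7): max_ending_here = 7, max_so_far = 7
Position 2 (value -8): max_ending_here = -1, max_so_far = 7
Position 3 (value -6): max_ending_here = -6, max_so_far = 7
Position 4 (value 4): max_ending_here = 4, max_so_far = 7
Position 5 (value -8): max_ending_here = -4, max_so_far = 7

Maximum subarray: [7]
Maximum sum: 7

The maximum subarray is [7] with sum 7. This subarray runs from index 1 to index 1.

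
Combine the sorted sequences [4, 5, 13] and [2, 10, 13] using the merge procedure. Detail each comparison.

Merging process:

Compare 4 vs 2: take 2 from right. Merged: [2]
Compare 4 vs 10: take 4 from left. Merged: [2, 4]
Compare 5 vs 10: take 5 from left. Merged: [2, 4, 5]
Compare 13 vs 10: take 10 from right. Merged: [2, 4, 5, 10]
Compare 13 vs 13: take 13 from left. Merged: [2, 4, 5, 10, 13]
Append remaining from right: [13]. Merged: [2, 4, 5, 10, 13, 13]

Final merged array: [2, 4, 5, 10, 13, 13]
Total comparisons: 5

The merged array is [2, 4, 5, 10, 13, 13], requiring 5 comparisons. The merge step runs in O(n) time where n is the total number of elements.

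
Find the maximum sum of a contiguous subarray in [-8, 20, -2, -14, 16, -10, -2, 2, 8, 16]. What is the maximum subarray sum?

Using Kadane's algorithm on [-8, 20, -2, -14, 16, -10, -2, 2, 8, 16]:

Scanning through the array:
Position 1 (value 20): max_ending_here = 20, max_so_far = 20
Position 2 (value -2): max_ending_here = 18, max_so_far = 20
Position 3 (value -14): max_ending_here = 4, max_so_far = 20
Position 4 (value 16): max_ending_here = 20, max_so_far = 20
Position 5 (value -10): max_ending_here = 10, max_so_far = 20
Position 6 (value -2): max_ending_here = 8, max_so_far = 20
Position 7 (value 2): max_ending_here = 10, max_so_far = 20
Position 8 (value 8): max_ending_here = 18, max_so_far = 20
Position 9 (value 16): max_ending_here = 34, max_so_far = 34

Maximum subarray: [20, -2, -14, 16, -10, -2, 2, 8, 16]
Maximum sum: 34

The maximum subarray is [20, -2, -14, 16, -10, -2, 2, 8, 16] with sum 34. This subarray runs from index 1 to index 9.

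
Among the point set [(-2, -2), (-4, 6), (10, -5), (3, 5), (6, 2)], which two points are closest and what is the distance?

Computing all pairwise distances among 5 points:

d((-2, -2), (-4, 6)) = 8.2462
d((-2, -2), (10, -5)) = 12.3693
d((-2, -2), (3, 5)) = 8.6023
d((-2, -2), (6, 2)) = 8.9443
d((-4, 6), (10, -5)) = 17.8045
d((-4, 6), (3, 5)) = 7.0711
d((-4, 6), (6, 2)) = 10.7703
d((10, -5), (3, 5)) = 12.2066
d((10, -5), (6, 2)) = 8.0623
d((3, 5), (6, 2)) = 4.2426 <-- minimum

Closest pair: (3, 5) and (6, 2) with distance 4.2426

The closest pair is (3, 5) and (6, 2) with Euclidean distance 4.2426. For 5 points, brute-force pairwise comparison is shown above. For large n, the divide-and-conquer algorithm (sort by x, recurse on halves, check the dividing strip) achieves O(n log n).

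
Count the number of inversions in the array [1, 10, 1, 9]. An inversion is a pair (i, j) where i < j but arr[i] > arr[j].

Finding inversions in [1, 10, 1, 9]:

(1, 2): arr[1]=10 > arr[2]=1
(1, 3): arr[1]=10 > arr[3]=9

Total inversions: 2

The array has 2 inversion(s): (1,2), (1,3). Each pair (i,j) satisfies i < j and arr[i] > arr[j].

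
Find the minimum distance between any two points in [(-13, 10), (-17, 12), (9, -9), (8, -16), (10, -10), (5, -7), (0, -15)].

Computing all pairwise distances among 7 points:

d((-13, 10), (-17, 12)) = 4.4721
d((-13, 10), (9, -9)) = 29.0689
d((-13, 10), (8, -16)) = 33.4215
d((-13, 10), (10, -10)) = 30.4795
d((-13, 10), (5, -7)) = 24.7588
d((-13, 10), (0, -15)) = 28.178
d((-17, 12), (9, -9)) = 33.4215
d((-17, 12), (8, -16)) = 37.5366
d((-17, 12), (10, -10)) = 34.8281
d((-17, 12), (5, -7)) = 29.0689
d((-17, 12), (0, -15)) = 31.9061
d((9, -9), (8, -16)) = 7.0711
d((9, -9), (10, -10)) = 1.4142 <-- minimum
d((9, -9), (5, -7)) = 4.4721
d((9, -9), (0, -15)) = 10.8167
d((8, -16), (10, -10)) = 6.3246
d((8, -16), (5, -7)) = 9.4868
d((8, -16), (0, -15)) = 8.0623
d((10, -10), (5, -7)) = 5.831
d((10, -10), (0, -15)) = 11.1803
d((5, -7), (0, -15)) = 9.434

Closest pair: (9, -9) and (10, -10) with distance 1.4142

The closest pair is (9, -9) and (10, -10) with Euclidean distance 1.4142. For 7 points, brute-force pairwise comparison is shown above. For large n, the divide-and-conquer algorithm (sort by x, recurse on halves, check the dividing strip) achieves O(n log n).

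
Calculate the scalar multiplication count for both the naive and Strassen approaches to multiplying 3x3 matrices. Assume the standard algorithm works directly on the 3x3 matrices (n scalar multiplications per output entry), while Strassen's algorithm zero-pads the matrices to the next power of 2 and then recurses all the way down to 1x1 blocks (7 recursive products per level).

Matrix multiplication for 3x3 matrices:

Strassen's algorithm requires power-of-2 dimensions. Pad 3x3 to 4x4 (next power of 2).

Standard algorithm: 3^3 = 27 multiplications
Strassen's algorithm: 7^(log2(4)) = 7^2 = 49 multiplications
Difference: 27 - 49 = -22 (Strassen uses MORE here due to padding overhead — for small or just-over-power-of-2 n, padding can outweigh the per-level savings)

Standard: 27 multiplications (3^3). Strassen: 49 multiplications (7^2, after padding to 4x4). Strassen reduces 8 recursive multiplications to 7 at each level.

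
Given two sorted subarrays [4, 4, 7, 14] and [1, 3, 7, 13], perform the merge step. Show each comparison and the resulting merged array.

Merging process:

Compare 4 vs 1: take 1 from right. Merged: [1]
Compare 4 vs 3: take 3 from right. Merged: [1, 3]
Compare 4 vs 7: take 4 from left. Merged: [1, 3, 4]
Compare 4 vs 7: take 4 from left. Merged: [1, 3, 4, 4]
Compare 7 vs 7: take 7 from left. Merged: [1, 3, 4, 4, 7]
Compare 14 vs 7: take 7 from right. Merged: [1, 3, 4, 4, 7, 7]
Compare 14 vs 13: take 13 from right. Merged: [1, 3, 4, 4, 7, 7, 13]
Append remaining from left: [14]. Merged: [1, 3, 4, 4, 7, 7, 13, 14]

Final merged array: [1, 3, 4, 4, 7, 7, 13, 14]
Total comparisons: 7

The merged array is [1, 3, 4, 4, 7, 7, 13, 14], requiring 7 comparisons. The merge step runs in O(n) time where n is the total number of elements.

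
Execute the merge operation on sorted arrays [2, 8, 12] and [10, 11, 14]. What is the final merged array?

Merging process:

Compare 2 vs 10: take 2 from left. Merged: [2]
Compare 8 vs 10: take 8 from left. Merged: [2, 8]
Compare 12 vs 10: take 10 from right. Merged: [2, 8, 10]
Compare 12 vs 11: take 11 from right. Merged: [2, 8, 10, 11]
Compare 12 vs 14: take 12 from left. Merged: [2, 8, 10, 11, 12]
Append remaining from right: [14]. Merged: [2, 8, 10, 11, 12, 14]

Final merged array: [2, 8, 10, 11, 12, 14]
Total comparisons: 5

The merged array is [2, 8, 10, 11, 12, 14], requiring 5 comparisons. The merge step runs in O(n) time where n is the total number of elements.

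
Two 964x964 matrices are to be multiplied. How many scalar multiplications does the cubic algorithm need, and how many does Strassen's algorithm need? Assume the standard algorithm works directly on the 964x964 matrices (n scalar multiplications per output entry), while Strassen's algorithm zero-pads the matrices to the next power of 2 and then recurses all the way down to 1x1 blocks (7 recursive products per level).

Matrix multiplication for 964x964 matrices:

Strassen's algorithm requires power-of-2 dimensions. Pad 964x964 to 1024x1024 (next power of 2).

Standard algorithm: 964^3 = 895841344 multiplications
Strassen's algorithm: 7^(log2(1024)) = 7^10 = 282475249 multiplications
Savings: 895841344 - 282475249 = 613366095 multiplications

Standard: 895841344 multiplications (964^3). Strassen: 282475249 multiplications (7^10, after padding to 1024x1024). Strassen reduces 8 recursive multiplications to 7 at each level.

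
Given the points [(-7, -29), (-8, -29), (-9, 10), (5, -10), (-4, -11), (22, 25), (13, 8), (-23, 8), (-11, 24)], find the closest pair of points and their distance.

Computing all pairwise distances among 9 points:

d((-7, -29), (-8, -29)) = 1.0 <-- minimum
d((-7, -29), (-9, 10)) = 39.0512
d((-7, -29), (5, -10)) = 22.4722
d((-7, -29), (-4, -11)) = 18.2483
d((-7, -29), (22, 25)) = 61.2944
d((-7, -29), (13, 8)) = 42.0595
d((-7, -29), (-23, 8)) = 40.3113
d((-7, -29), (-11, 24)) = 53.1507
d((-8, -29), (-9, 10)) = 39.0128
d((-8, -29), (5, -10)) = 23.0217
d((-8, -29), (-4, -11)) = 18.4391
d((-8, -29), (22, 25)) = 61.7738
d((-8, -29), (13, 8)) = 42.5441
d((-8, -29), (-23, 8)) = 39.9249
d((-8, -29), (-11, 24)) = 53.0848
d((-9, 10), (5, -10)) = 24.4131
d((-9, 10), (-4, -11)) = 21.587
d((-9, 10), (22, 25)) = 34.4384
d((-9, 10), (13, 8)) = 22.0907
d((-9, 10), (-23, 8)) = 14.1421
d((-9, 10), (-11, 24)) = 14.1421
d((5, -10), (-4, -11)) = 9.0554
d((5, -10), (22, 25)) = 38.9102
d((5, -10), (13, 8)) = 19.6977
d((5, -10), (-23, 8)) = 33.2866
d((5, -10), (-11, 24)) = 37.5766
d((-4, -11), (22, 25)) = 44.4072
d((-4, -11), (13, 8)) = 25.4951
d((-4, -11), (-23, 8)) = 26.8701
d((-4, -11), (-11, 24)) = 35.6931
d((22, 25), (13, 8)) = 19.2354
d((22, 25), (-23, 8)) = 48.1041
d((22, 25), (-11, 24)) = 33.0151
d((13, 8), (-23, 8)) = 36.0
d((13, 8), (-11, 24)) = 28.8444
d((-23, 8), (-11, 24)) = 20.0

Closest pair: (-7, -29) and (-8, -29) with distance 1.0

The closest pair is (-7, -29) and (-8, -29) with Euclidean distance 1.0. For 9 points, brute-force pairwise comparison is shown above. For large n, the divide-and-conquer algorithm (sort by x, recurse on halves, check the dividing strip) achieves O(n log n).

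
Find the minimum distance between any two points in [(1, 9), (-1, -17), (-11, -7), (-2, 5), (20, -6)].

Computing all pairwise distances among 5 points:

d((1, 9), (-1, -17)) = 26.0768
d((1, 9), (-11, -7)) = 20.0
d((1, 9), (-2, 5)) = 5.0 <-- minimum
d((1, 9), (20, -6)) = 24.2074
d((-1, -17), (-11, -7)) = 14.1421
d((-1, -17), (-2, 5)) = 22.0227
d((-1, -17), (20, -6)) = 23.7065
d((-11, -7), (-2, 5)) = 15.0
d((-11, -7), (20, -6)) = 31.0161
d((-2, 5), (20, -6)) = 24.5967

Closest pair: (1, 9) and (-2, 5) with distance 5.0

The closest pair is (1, 9) and (-2, 5) with Euclidean distance 5.0. For 5 points, brute-force pairwise comparison is shown above. For large n, the divide-and-conquer algorithm (sort by x, recurse on halves, check the dividing strip) achieves O(n log n).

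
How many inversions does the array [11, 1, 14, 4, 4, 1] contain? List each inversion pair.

Finding inversions in [11, 1, 14, 4, 4, 1]:

(0, 1): arr[0]=11 > arr[1]=1
(0, 3): arr[0]=11 > arr[3]=4
(0, 4): arr[0]=11 > arr[4]=4
(0, 5): arr[0]=11 > arr[5]=1
(2, 3): arr[2]=14 > arr[3]=4
(2, 4): arr[2]=14 > arr[4]=4
(2, 5): arr[2]=14 > arr[5]=1
(3, 5): arr[3]=4 > arr[5]=1
(4, 5): arr[4]=4 > arr[5]=1

Total inversions: 9

The array has 9 inversion(s): (0,1), (0,3), (0,4), (0,5), (2,3), (2,4), (2,5), (3,5), (4,5). Each pair (i,j) satisfies i < j and arr[i] > arr[j].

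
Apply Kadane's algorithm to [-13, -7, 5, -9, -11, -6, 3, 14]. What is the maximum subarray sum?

Using Kadane's algorithm on [-13, -7, 5, -9, -11, -6, 3, 14]:

Scanning through the array:
Position 1 (value -7): max_ending_here = -7, max_so_far = -7
Position 2 (value 5): max_ending_here = 5, max_so_far = 5
Position 3 (value -9): max_ending_here = -4, max_so_far = 5
Position 4 (value -11): max_ending_here = -11, max_so_far = 5
Position 5 (value -6): max_ending_here = -6, max_so_far = 5
Position 6 (value 3): max_ending_here = 3, max_so_far = 5
Position 7 (value 14): max_ending_here = 17, max_so_far = 17

Maximum subarray: [3, 14]
Maximum sum: 17

The maximum subarray is [3, 14] with sum 17. This subarray runs from index 6 to index 7.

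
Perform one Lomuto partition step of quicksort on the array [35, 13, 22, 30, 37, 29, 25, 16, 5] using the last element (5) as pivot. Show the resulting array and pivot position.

Lomuto partition with pivot = 5:

Initial array: [35, 13, 22, 30, 37, 29, 25, 16, 5]

arr[0]=35 > 5: no swap
arr[1]=13 > 5: no swap
arr[2]=22 > 5: no swap
arr[3]=30 > 5: no swap
arr[4]=37 > 5: no swap
arr[5]=29 > 5: no swap
arr[6]=25 > 5: no swap
arr[7]=16 > 5: no swap

Place pivot at position 0: [5, 13, 22, 30, 37, 29, 25, 16, 35]
Pivot position: 0

After partitioning with pivot 5, the array becomes [5, 13, 22, 30, 37, 29, 25, 16, 35]. The pivot is placed at index 0. All elements to the left of the pivot are <= 5, and all elements to the right are > 5.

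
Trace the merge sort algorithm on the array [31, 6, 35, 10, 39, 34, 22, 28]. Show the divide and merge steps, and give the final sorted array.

Merge sort trace:

Split: [31, 6, 35, 10, 39, 34, 22, 28] -> [31, 6, 35, 10] and [39, 34, 22, 28]
  Split: [31, 6, 35, 10] -> [31, 6] and [35, 10]
    Split: [31, 6] -> [31] and [6]
    Merge: [31] + [6] -> [6, 31]
    Split: [35, 10] -> [35] and [10]
    Merge: [35] + [10] -> [10, 35]
  Merge: [6, 31] + [10, 35] -> [6, 10, 31, 35]
  Split: [39, 34, 22, 28] -> [39, 34] and [22, 28]
    Split: [39, 34] -> [39] and [34]
    Merge: [39] + [34] -> [34, 39]
    Split: [22, 28] -> [22] and [28]
    Merge: [22] + [28] -> [22, 28]
  Merge: [34, 39] + [22, 28] -> [22, 28, 34, 39]
Merge: [6, 10, 31, 35] + [22, 28, 34, 39] -> [6, 10, 22, 28, 31, 34, 35, 39]

Final sorted array: [6, 10, 22, 28, 31, 34, 35, 39]

The merge sort proceeds by recursively splitting the array and merging sorted halves.
After all merges, the sorted array is [6, 10, 22, 28, 31, 34, 35, 39].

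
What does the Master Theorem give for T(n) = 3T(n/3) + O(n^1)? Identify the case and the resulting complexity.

Master Theorem for T(n) = 3T(n/3) + O(n^1):

a = 3, b = 3, c = 1
log_b(a) = log_3(3) = 1.0000

Case 2: c = 1 = log_3(3) = 1.0000
T(n) = O(n^1 log n) = O(n log n)

For T(n) = 3T(n/3) + O(n^1): log_3(3) = 1.0000. This is Case 2 of the Master Theorem (c = log_b(a), equal work at all levels), giving O(n log n).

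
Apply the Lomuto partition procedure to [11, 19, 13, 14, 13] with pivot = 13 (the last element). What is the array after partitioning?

Lomuto partition with pivot = 13:

Initial array: [11, 19, 13, 14, 13]

arr[0]=11 <= 13: swap with position 0, array becomes [11, 19, 13, 14, 13]
arr[1]=19 > 13: no swap
arr[2]=13 <= 13: swap with position 1, array becomes [11, 13, 19, 14, 13]
arr[3]=14 > 13: no swap

Place pivot at position 2: [11, 13, 13, 14, 19]
Pivot position: 2

After partitioning with pivot 13, the array becomes [11, 13, 13, 14, 19]. The pivot is placed at index 2. All elements to the left of the pivot are <= 13, and all elements to the right are > 13.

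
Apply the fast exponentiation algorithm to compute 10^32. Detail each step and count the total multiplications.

Computing 10^32 by squaring (build up from 10^1; each line after the first costs one multiplication):

10^1 = 10
10^2 = (10^1)^2 = 10^2 = 100
10^4 = (10^2)^2 = 100^2 = 10000
10^8 = (10^4)^2 = 10000^2 = 100000000
10^16 = (10^8)^2 = 100000000^2 = 10000000000000000
10^32 = (10^16)^2 = 10000000000000000^2 = 100000000000000000000000000000000

Result: 100000000000000000000000000000000
Multiplications needed: 5 (5 lines after 10^1)

10^32 = 100000000000000000000000000000000. Using exponentiation by squaring, this requires 5 multiplications. The key idea: if the exponent is even, square the half-power; if odd, multiply by the base once.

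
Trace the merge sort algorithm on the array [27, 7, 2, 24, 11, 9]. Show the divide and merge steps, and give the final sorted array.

Merge sort trace:

Split: [27, 7, 2, 24, 11, 9] -> [27, 7, 2] and [24, 11, 9]
  Split: [27, 7, 2] -> [27] and [7, 2]
    Split: [7, 2] -> [7] and [2]
    Merge: [7] + [2] -> [2, 7]
  Merge: [27] + [2, 7] -> [2, 7, 27]
  Split: [24, 11, 9] -> [24] and [11, 9]
    Split: [11, 9] -> [11] and [9]
    Merge: [11] + [9] -> [9, 11]
  Merge: [24] + [9, 11] -> [9, 11, 24]
Merge: [2, 7, 27] + [9, 11, 24] -> [2, 7, 9, 11, 24, 27]

Final sorted array: [2, 7, 9, 11, 24, 27]

The merge sort proceeds by recursively splitting the array and merging sorted halves.
After all merges, the sorted array is [2, 7, 9, 11, 24, 27].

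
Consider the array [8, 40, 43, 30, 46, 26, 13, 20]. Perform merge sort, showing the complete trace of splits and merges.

Merge sort trace:

Split: [8, 40, 43, 30, 46, 26, 13, 20] -> [8, 40, 43, 30] and [46, 26, 13, 20]
  Split: [8, 40, 43, 30] -> [8, 40] and [43, 30]
    Split: [8, 40] -> [8] and [40]
    Merge: [8] + [40] -> [8, 40]
    Split: [43, 30] -> [43] and [30]
    Merge: [43] + [30] -> [30, 43]
  Merge: [8, 40] + [30, 43] -> [8, 30, 40, 43]
  Split: [46, 26, 13, 20] -> [46, 26] and [13, 20]
    Split: [46, 26] -> [46] and [26]
    Merge: [46] + [26] -> [26, 46]
    Split: [13, 20] -> [13] and [20]
    Merge: [13] + [20] -> [13, 20]
  Merge: [26, 46] + [13, 20] -> [13, 20, 26, 46]
Merge: [8, 30, 40, 43] + [13, 20, 26, 46] -> [8, 13, 20, 26, 30, 40, 43, 46]

Final sorted array: [8, 13, 20, 26, 30, 40, 43, 46]

The merge sort proceeds by recursively splitting the array and merging sorted halves.
After all merges, the sorted array is [8, 13, 20, 26, 30, 40, 43, 46].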